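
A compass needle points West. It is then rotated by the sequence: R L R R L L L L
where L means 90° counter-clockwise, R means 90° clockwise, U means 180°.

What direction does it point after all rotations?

Start: West
  R (right (90° clockwise)) -> North
  L (left (90° counter-clockwise)) -> West
  R (right (90° clockwise)) -> North
  R (right (90° clockwise)) -> East
  L (left (90° counter-clockwise)) -> North
  L (left (90° counter-clockwise)) -> West
  L (left (90° counter-clockwise)) -> South
  L (left (90° counter-clockwise)) -> East
Final: East

Answer: Final heading: East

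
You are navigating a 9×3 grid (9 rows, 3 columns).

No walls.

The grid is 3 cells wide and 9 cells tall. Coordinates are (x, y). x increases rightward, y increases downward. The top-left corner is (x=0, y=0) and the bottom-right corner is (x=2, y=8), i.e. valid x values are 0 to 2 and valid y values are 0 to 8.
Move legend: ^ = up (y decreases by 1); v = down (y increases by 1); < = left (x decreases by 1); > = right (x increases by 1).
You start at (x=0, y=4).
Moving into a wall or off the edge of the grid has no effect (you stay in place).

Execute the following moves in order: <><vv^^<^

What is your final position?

Answer: Final position: (x=0, y=3)

Derivation:
Start: (x=0, y=4)
  < (left): blocked, stay at (x=0, y=4)
  > (right): (x=0, y=4) -> (x=1, y=4)
  < (left): (x=1, y=4) -> (x=0, y=4)
  v (down): (x=0, y=4) -> (x=0, y=5)
  v (down): (x=0, y=5) -> (x=0, y=6)
  ^ (up): (x=0, y=6) -> (x=0, y=5)
  ^ (up): (x=0, y=5) -> (x=0, y=4)
  < (left): blocked, stay at (x=0, y=4)
  ^ (up): (x=0, y=4) -> (x=0, y=3)
Final: (x=0, y=3)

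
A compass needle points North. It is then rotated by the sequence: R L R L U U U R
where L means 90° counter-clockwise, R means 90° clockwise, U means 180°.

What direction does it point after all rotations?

Answer: Final heading: West

Derivation:
Start: North
  R (right (90° clockwise)) -> East
  L (left (90° counter-clockwise)) -> North
  R (right (90° clockwise)) -> East
  L (left (90° counter-clockwise)) -> North
  U (U-turn (180°)) -> South
  U (U-turn (180°)) -> North
  U (U-turn (180°)) -> South
  R (right (90° clockwise)) -> West
Final: West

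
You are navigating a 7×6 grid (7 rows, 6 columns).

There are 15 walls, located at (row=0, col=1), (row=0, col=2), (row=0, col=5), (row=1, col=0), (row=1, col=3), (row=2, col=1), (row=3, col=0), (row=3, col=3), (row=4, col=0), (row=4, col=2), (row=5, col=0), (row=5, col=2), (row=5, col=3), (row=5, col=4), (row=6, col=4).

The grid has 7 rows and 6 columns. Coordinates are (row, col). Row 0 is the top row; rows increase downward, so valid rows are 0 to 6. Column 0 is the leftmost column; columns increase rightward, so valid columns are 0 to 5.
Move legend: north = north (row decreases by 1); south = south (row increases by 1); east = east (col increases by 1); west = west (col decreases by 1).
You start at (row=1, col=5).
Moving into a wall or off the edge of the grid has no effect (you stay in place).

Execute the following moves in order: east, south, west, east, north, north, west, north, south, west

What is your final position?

Start: (row=1, col=5)
  east (east): blocked, stay at (row=1, col=5)
  south (south): (row=1, col=5) -> (row=2, col=5)
  west (west): (row=2, col=5) -> (row=2, col=4)
  east (east): (row=2, col=4) -> (row=2, col=5)
  north (north): (row=2, col=5) -> (row=1, col=5)
  north (north): blocked, stay at (row=1, col=5)
  west (west): (row=1, col=5) -> (row=1, col=4)
  north (north): (row=1, col=4) -> (row=0, col=4)
  south (south): (row=0, col=4) -> (row=1, col=4)
  west (west): blocked, stay at (row=1, col=4)
Final: (row=1, col=4)

Answer: Final position: (row=1, col=4)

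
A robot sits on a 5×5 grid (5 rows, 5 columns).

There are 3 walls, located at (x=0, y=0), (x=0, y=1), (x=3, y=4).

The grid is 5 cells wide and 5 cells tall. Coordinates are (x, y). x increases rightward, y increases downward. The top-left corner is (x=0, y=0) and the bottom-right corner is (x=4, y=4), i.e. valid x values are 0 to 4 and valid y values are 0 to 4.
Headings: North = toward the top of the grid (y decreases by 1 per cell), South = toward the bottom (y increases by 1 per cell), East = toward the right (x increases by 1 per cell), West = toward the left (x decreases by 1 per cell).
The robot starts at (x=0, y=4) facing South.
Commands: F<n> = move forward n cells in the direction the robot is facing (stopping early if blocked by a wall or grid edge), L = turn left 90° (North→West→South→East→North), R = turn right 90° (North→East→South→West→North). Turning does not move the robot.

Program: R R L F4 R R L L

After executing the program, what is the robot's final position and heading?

Start: (x=0, y=4), facing South
  R: turn right, now facing West
  R: turn right, now facing North
  L: turn left, now facing West
  F4: move forward 0/4 (blocked), now at (x=0, y=4)
  R: turn right, now facing North
  R: turn right, now facing East
  L: turn left, now facing North
  L: turn left, now facing West
Final: (x=0, y=4), facing West

Answer: Final position: (x=0, y=4), facing West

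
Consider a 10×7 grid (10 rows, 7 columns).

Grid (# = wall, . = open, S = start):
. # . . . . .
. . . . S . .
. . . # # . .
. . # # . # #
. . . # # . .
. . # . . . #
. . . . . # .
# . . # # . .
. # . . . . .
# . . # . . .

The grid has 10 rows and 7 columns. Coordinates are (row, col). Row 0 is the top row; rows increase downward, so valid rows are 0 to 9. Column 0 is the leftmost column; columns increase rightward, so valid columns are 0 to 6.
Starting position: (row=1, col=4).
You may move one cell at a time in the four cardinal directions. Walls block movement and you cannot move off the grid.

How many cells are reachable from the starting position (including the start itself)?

BFS flood-fill from (row=1, col=4):
  Distance 0: (row=1, col=4)
  Distance 1: (row=0, col=4), (row=1, col=3), (row=1, col=5)
  Distance 2: (row=0, col=3), (row=0, col=5), (row=1, col=2), (row=1, col=6), (row=2, col=5)
  Distance 3: (row=0, col=2), (row=0, col=6), (row=1, col=1), (row=2, col=2), (row=2, col=6)
  Distance 4: (row=1, col=0), (row=2, col=1)
  Distance 5: (row=0, col=0), (row=2, col=0), (row=3, col=1)
  Distance 6: (row=3, col=0), (row=4, col=1)
  Distance 7: (row=4, col=0), (row=4, col=2), (row=5, col=1)
  Distance 8: (row=5, col=0), (row=6, col=1)
  Distance 9: (row=6, col=0), (row=6, col=2), (row=7, col=1)
  Distance 10: (row=6, col=3), (row=7, col=2)
  Distance 11: (row=5, col=3), (row=6, col=4), (row=8, col=2)
  Distance 12: (row=5, col=4), (row=8, col=3), (row=9, col=2)
  Distance 13: (row=5, col=5), (row=8, col=4), (row=9, col=1)
  Distance 14: (row=4, col=5), (row=8, col=5), (row=9, col=4)
  Distance 15: (row=4, col=6), (row=7, col=5), (row=8, col=6), (row=9, col=5)
  Distance 16: (row=7, col=6), (row=9, col=6)
  Distance 17: (row=6, col=6)
Total reachable: 50 (grid has 52 open cells total)

Answer: Reachable cells: 50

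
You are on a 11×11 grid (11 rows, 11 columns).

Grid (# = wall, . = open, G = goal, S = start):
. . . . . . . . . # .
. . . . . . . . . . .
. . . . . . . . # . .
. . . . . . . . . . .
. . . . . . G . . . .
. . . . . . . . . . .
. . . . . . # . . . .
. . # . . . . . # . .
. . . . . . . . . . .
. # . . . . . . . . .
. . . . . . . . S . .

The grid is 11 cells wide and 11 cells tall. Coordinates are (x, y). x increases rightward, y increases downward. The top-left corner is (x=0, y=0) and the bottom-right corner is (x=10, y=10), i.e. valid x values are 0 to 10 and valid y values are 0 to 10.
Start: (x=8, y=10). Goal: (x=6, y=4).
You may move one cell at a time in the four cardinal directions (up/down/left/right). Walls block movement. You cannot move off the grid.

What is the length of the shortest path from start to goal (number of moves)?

BFS from (x=8, y=10) until reaching (x=6, y=4):
  Distance 0: (x=8, y=10)
  Distance 1: (x=8, y=9), (x=7, y=10), (x=9, y=10)
  Distance 2: (x=8, y=8), (x=7, y=9), (x=9, y=9), (x=6, y=10), (x=10, y=10)
  Distance 3: (x=7, y=8), (x=9, y=8), (x=6, y=9), (x=10, y=9), (x=5, y=10)
  Distance 4: (x=7, y=7), (x=9, y=7), (x=6, y=8), (x=10, y=8), (x=5, y=9), (x=4, y=10)
  Distance 5: (x=7, y=6), (x=9, y=6), (x=6, y=7), (x=10, y=7), (x=5, y=8), (x=4, y=9), (x=3, y=10)
  Distance 6: (x=7, y=5), (x=9, y=5), (x=8, y=6), (x=10, y=6), (x=5, y=7), (x=4, y=8), (x=3, y=9), (x=2, y=10)
  Distance 7: (x=7, y=4), (x=9, y=4), (x=6, y=5), (x=8, y=5), (x=10, y=5), (x=5, y=6), (x=4, y=7), (x=3, y=8), (x=2, y=9), (x=1, y=10)
  Distance 8: (x=7, y=3), (x=9, y=3), (x=6, y=4), (x=8, y=4), (x=10, y=4), (x=5, y=5), (x=4, y=6), (x=3, y=7), (x=2, y=8), (x=0, y=10)  <- goal reached here
One shortest path (8 moves): (x=8, y=10) -> (x=7, y=10) -> (x=7, y=9) -> (x=7, y=8) -> (x=7, y=7) -> (x=7, y=6) -> (x=7, y=5) -> (x=6, y=5) -> (x=6, y=4)

Answer: Shortest path length: 8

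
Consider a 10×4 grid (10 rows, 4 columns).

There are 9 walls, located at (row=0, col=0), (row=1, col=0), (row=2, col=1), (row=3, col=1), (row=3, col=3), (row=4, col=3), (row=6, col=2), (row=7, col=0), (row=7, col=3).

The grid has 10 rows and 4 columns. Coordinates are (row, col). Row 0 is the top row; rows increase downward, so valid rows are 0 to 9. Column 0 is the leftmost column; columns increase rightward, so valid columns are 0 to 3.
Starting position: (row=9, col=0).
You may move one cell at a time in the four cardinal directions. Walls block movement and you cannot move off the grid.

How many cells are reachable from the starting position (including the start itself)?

Answer: Reachable cells: 31

Derivation:
BFS flood-fill from (row=9, col=0):
  Distance 0: (row=9, col=0)
  Distance 1: (row=8, col=0), (row=9, col=1)
  Distance 2: (row=8, col=1), (row=9, col=2)
  Distance 3: (row=7, col=1), (row=8, col=2), (row=9, col=3)
  Distance 4: (row=6, col=1), (row=7, col=2), (row=8, col=3)
  Distance 5: (row=5, col=1), (row=6, col=0)
  Distance 6: (row=4, col=1), (row=5, col=0), (row=5, col=2)
  Distance 7: (row=4, col=0), (row=4, col=2), (row=5, col=3)
  Distance 8: (row=3, col=0), (row=3, col=2), (row=6, col=3)
  Distance 9: (row=2, col=0), (row=2, col=2)
  Distance 10: (row=1, col=2), (row=2, col=3)
  Distance 11: (row=0, col=2), (row=1, col=1), (row=1, col=3)
  Distance 12: (row=0, col=1), (row=0, col=3)
Total reachable: 31 (grid has 31 open cells total)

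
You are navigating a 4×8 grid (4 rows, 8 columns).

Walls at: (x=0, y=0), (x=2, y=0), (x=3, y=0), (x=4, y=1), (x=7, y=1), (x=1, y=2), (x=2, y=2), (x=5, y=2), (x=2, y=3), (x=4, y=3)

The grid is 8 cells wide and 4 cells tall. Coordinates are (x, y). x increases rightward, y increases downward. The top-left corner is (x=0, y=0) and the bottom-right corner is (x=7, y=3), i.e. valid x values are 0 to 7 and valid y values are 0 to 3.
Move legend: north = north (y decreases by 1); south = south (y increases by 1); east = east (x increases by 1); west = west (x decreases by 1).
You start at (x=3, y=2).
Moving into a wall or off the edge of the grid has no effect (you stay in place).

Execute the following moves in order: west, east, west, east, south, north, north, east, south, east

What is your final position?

Start: (x=3, y=2)
  west (west): blocked, stay at (x=3, y=2)
  east (east): (x=3, y=2) -> (x=4, y=2)
  west (west): (x=4, y=2) -> (x=3, y=2)
  east (east): (x=3, y=2) -> (x=4, y=2)
  south (south): blocked, stay at (x=4, y=2)
  north (north): blocked, stay at (x=4, y=2)
  north (north): blocked, stay at (x=4, y=2)
  east (east): blocked, stay at (x=4, y=2)
  south (south): blocked, stay at (x=4, y=2)
  east (east): blocked, stay at (x=4, y=2)
Final: (x=4, y=2)

Answer: Final position: (x=4, y=2)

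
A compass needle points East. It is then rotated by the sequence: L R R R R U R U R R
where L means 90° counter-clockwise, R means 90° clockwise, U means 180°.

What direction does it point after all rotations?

Start: East
  L (left (90° counter-clockwise)) -> North
  R (right (90° clockwise)) -> East
  R (right (90° clockwise)) -> South
  R (right (90° clockwise)) -> West
  R (right (90° clockwise)) -> North
  U (U-turn (180°)) -> South
  R (right (90° clockwise)) -> West
  U (U-turn (180°)) -> East
  R (right (90° clockwise)) -> South
  R (right (90° clockwise)) -> West
Final: West

Answer: Final heading: West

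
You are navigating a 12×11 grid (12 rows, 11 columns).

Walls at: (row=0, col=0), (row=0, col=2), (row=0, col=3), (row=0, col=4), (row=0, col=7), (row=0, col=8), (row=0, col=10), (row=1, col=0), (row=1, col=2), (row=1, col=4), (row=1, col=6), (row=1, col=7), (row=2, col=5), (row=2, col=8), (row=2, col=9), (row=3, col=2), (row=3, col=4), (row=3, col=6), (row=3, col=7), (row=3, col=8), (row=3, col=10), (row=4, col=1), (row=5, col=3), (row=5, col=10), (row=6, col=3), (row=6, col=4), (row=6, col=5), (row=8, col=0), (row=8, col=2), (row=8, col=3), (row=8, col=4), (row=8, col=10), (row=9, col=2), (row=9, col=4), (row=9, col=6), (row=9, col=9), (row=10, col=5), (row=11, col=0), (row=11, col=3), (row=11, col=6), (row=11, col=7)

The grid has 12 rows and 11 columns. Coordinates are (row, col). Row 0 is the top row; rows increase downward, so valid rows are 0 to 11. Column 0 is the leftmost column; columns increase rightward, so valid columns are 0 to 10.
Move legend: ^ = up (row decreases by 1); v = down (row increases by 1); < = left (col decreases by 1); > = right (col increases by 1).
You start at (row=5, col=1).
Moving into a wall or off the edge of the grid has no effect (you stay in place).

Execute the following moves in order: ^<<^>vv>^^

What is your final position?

Start: (row=5, col=1)
  ^ (up): blocked, stay at (row=5, col=1)
  < (left): (row=5, col=1) -> (row=5, col=0)
  < (left): blocked, stay at (row=5, col=0)
  ^ (up): (row=5, col=0) -> (row=4, col=0)
  > (right): blocked, stay at (row=4, col=0)
  v (down): (row=4, col=0) -> (row=5, col=0)
  v (down): (row=5, col=0) -> (row=6, col=0)
  > (right): (row=6, col=0) -> (row=6, col=1)
  ^ (up): (row=6, col=1) -> (row=5, col=1)
  ^ (up): blocked, stay at (row=5, col=1)
Final: (row=5, col=1)

Answer: Final position: (row=5, col=1)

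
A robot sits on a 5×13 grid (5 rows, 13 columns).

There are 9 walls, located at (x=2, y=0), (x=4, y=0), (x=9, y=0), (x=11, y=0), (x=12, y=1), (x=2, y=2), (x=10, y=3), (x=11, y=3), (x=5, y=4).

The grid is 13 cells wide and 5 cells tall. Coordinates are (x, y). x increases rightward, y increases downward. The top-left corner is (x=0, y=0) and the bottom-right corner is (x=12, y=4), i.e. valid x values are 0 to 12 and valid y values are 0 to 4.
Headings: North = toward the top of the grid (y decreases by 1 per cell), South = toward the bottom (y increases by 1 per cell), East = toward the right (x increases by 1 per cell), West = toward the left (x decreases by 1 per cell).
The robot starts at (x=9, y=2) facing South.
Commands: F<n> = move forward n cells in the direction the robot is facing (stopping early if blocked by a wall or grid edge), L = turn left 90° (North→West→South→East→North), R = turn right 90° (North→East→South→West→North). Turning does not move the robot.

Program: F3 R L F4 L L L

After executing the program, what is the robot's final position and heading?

Start: (x=9, y=2), facing South
  F3: move forward 2/3 (blocked), now at (x=9, y=4)
  R: turn right, now facing West
  L: turn left, now facing South
  F4: move forward 0/4 (blocked), now at (x=9, y=4)
  L: turn left, now facing East
  L: turn left, now facing North
  L: turn left, now facing West
Final: (x=9, y=4), facing West

Answer: Final position: (x=9, y=4), facing West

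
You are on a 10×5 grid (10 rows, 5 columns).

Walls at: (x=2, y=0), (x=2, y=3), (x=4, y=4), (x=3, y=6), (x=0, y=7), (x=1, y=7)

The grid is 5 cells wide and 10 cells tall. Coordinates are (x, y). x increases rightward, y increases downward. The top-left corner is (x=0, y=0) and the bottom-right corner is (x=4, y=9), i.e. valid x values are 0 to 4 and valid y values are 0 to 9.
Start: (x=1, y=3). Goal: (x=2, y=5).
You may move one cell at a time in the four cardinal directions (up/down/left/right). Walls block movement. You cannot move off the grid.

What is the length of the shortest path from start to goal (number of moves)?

BFS from (x=1, y=3) until reaching (x=2, y=5):
  Distance 0: (x=1, y=3)
  Distance 1: (x=1, y=2), (x=0, y=3), (x=1, y=4)
  Distance 2: (x=1, y=1), (x=0, y=2), (x=2, y=2), (x=0, y=4), (x=2, y=4), (x=1, y=5)
  Distance 3: (x=1, y=0), (x=0, y=1), (x=2, y=1), (x=3, y=2), (x=3, y=4), (x=0, y=5), (x=2, y=5), (x=1, y=6)  <- goal reached here
One shortest path (3 moves): (x=1, y=3) -> (x=1, y=4) -> (x=2, y=4) -> (x=2, y=5)

Answer: Shortest path length: 3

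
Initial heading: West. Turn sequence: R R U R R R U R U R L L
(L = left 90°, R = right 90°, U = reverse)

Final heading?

Start: West
  R (right (90° clockwise)) -> North
  R (right (90° clockwise)) -> East
  U (U-turn (180°)) -> West
  R (right (90° clockwise)) -> North
  R (right (90° clockwise)) -> East
  R (right (90° clockwise)) -> South
  U (U-turn (180°)) -> North
  R (right (90° clockwise)) -> East
  U (U-turn (180°)) -> West
  R (right (90° clockwise)) -> North
  L (left (90° counter-clockwise)) -> West
  L (left (90° counter-clockwise)) -> South
Final: South

Answer: Final heading: South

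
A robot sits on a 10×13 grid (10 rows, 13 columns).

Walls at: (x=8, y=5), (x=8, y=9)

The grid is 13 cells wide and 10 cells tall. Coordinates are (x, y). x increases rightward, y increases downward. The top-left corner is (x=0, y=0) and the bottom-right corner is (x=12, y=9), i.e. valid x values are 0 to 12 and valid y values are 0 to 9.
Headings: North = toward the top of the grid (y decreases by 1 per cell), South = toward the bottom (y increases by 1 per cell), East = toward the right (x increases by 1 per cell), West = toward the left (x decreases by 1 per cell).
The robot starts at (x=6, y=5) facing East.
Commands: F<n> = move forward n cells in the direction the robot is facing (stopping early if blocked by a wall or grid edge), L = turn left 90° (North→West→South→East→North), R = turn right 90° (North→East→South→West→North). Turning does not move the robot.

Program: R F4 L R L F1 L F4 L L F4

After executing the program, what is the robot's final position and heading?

Answer: Final position: (x=7, y=9), facing South

Derivation:
Start: (x=6, y=5), facing East
  R: turn right, now facing South
  F4: move forward 4, now at (x=6, y=9)
  L: turn left, now facing East
  R: turn right, now facing South
  L: turn left, now facing East
  F1: move forward 1, now at (x=7, y=9)
  L: turn left, now facing North
  F4: move forward 4, now at (x=7, y=5)
  L: turn left, now facing West
  L: turn left, now facing South
  F4: move forward 4, now at (x=7, y=9)
Final: (x=7, y=9), facing South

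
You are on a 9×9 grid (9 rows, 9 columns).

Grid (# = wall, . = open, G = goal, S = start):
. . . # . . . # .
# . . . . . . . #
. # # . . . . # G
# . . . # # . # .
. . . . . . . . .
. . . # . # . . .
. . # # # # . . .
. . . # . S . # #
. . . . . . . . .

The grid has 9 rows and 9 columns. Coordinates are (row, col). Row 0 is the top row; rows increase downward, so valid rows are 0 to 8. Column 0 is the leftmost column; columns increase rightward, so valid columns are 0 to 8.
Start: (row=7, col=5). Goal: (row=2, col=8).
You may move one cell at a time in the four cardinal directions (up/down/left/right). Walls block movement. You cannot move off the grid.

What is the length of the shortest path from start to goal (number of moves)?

BFS from (row=7, col=5) until reaching (row=2, col=8):
  Distance 0: (row=7, col=5)
  Distance 1: (row=7, col=4), (row=7, col=6), (row=8, col=5)
  Distance 2: (row=6, col=6), (row=8, col=4), (row=8, col=6)
  Distance 3: (row=5, col=6), (row=6, col=7), (row=8, col=3), (row=8, col=7)
  Distance 4: (row=4, col=6), (row=5, col=7), (row=6, col=8), (row=8, col=2), (row=8, col=8)
  Distance 5: (row=3, col=6), (row=4, col=5), (row=4, col=7), (row=5, col=8), (row=7, col=2), (row=8, col=1)
  Distance 6: (row=2, col=6), (row=4, col=4), (row=4, col=8), (row=7, col=1), (row=8, col=0)
  Distance 7: (row=1, col=6), (row=2, col=5), (row=3, col=8), (row=4, col=3), (row=5, col=4), (row=6, col=1), (row=7, col=0)
  Distance 8: (row=0, col=6), (row=1, col=5), (row=1, col=7), (row=2, col=4), (row=2, col=8), (row=3, col=3), (row=4, col=2), (row=5, col=1), (row=6, col=0)  <- goal reached here
One shortest path (8 moves): (row=7, col=5) -> (row=7, col=6) -> (row=6, col=6) -> (row=6, col=7) -> (row=6, col=8) -> (row=5, col=8) -> (row=4, col=8) -> (row=3, col=8) -> (row=2, col=8)

Answer: Shortest path length: 8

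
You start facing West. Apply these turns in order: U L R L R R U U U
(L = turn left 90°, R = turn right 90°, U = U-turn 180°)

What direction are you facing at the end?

Start: West
  U (U-turn (180°)) -> East
  L (left (90° counter-clockwise)) -> North
  R (right (90° clockwise)) -> East
  L (left (90° counter-clockwise)) -> North
  R (right (90° clockwise)) -> East
  R (right (90° clockwise)) -> South
  U (U-turn (180°)) -> North
  U (U-turn (180°)) -> South
  U (U-turn (180°)) -> North
Final: North

Answer: Final heading: North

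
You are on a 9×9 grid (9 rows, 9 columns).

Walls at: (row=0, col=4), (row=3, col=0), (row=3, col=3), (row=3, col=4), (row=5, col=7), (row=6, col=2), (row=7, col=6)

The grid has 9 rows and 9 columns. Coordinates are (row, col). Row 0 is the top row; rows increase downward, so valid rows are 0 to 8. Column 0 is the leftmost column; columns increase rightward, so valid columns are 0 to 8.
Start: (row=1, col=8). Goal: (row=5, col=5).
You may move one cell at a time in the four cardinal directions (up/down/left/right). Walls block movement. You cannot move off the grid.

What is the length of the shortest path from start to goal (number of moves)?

BFS from (row=1, col=8) until reaching (row=5, col=5):
  Distance 0: (row=1, col=8)
  Distance 1: (row=0, col=8), (row=1, col=7), (row=2, col=8)
  Distance 2: (row=0, col=7), (row=1, col=6), (row=2, col=7), (row=3, col=8)
  Distance 3: (row=0, col=6), (row=1, col=5), (row=2, col=6), (row=3, col=7), (row=4, col=8)
  Distance 4: (row=0, col=5), (row=1, col=4), (row=2, col=5), (row=3, col=6), (row=4, col=7), (row=5, col=8)
  Distance 5: (row=1, col=3), (row=2, col=4), (row=3, col=5), (row=4, col=6), (row=6, col=8)
  Distance 6: (row=0, col=3), (row=1, col=2), (row=2, col=3), (row=4, col=5), (row=5, col=6), (row=6, col=7), (row=7, col=8)
  Distance 7: (row=0, col=2), (row=1, col=1), (row=2, col=2), (row=4, col=4), (row=5, col=5), (row=6, col=6), (row=7, col=7), (row=8, col=8)  <- goal reached here
One shortest path (7 moves): (row=1, col=8) -> (row=1, col=7) -> (row=1, col=6) -> (row=1, col=5) -> (row=2, col=5) -> (row=3, col=5) -> (row=4, col=5) -> (row=5, col=5)

Answer: Shortest path length: 7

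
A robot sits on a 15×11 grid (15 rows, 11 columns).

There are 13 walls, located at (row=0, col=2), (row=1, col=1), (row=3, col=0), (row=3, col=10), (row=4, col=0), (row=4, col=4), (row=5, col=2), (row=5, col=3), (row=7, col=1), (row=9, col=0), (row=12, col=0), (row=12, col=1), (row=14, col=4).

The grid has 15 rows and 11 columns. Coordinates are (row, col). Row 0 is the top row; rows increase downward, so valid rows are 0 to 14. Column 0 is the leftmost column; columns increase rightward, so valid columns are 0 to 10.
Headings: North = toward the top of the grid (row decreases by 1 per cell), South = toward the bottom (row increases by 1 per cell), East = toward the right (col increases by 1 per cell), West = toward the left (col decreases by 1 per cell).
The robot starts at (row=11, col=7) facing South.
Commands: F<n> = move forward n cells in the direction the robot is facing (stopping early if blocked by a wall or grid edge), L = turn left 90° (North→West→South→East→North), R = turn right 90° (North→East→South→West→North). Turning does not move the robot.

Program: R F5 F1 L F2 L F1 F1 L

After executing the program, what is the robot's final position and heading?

Start: (row=11, col=7), facing South
  R: turn right, now facing West
  F5: move forward 5, now at (row=11, col=2)
  F1: move forward 1, now at (row=11, col=1)
  L: turn left, now facing South
  F2: move forward 0/2 (blocked), now at (row=11, col=1)
  L: turn left, now facing East
  F1: move forward 1, now at (row=11, col=2)
  F1: move forward 1, now at (row=11, col=3)
  L: turn left, now facing North
Final: (row=11, col=3), facing North

Answer: Final position: (row=11, col=3), facing North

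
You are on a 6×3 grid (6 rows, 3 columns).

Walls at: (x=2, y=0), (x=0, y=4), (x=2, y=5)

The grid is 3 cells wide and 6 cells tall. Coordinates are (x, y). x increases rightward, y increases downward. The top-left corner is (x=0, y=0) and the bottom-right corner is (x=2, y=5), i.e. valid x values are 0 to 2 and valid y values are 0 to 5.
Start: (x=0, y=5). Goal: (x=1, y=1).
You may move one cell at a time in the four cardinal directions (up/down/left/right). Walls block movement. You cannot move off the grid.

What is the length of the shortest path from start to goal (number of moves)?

BFS from (x=0, y=5) until reaching (x=1, y=1):
  Distance 0: (x=0, y=5)
  Distance 1: (x=1, y=5)
  Distance 2: (x=1, y=4)
  Distance 3: (x=1, y=3), (x=2, y=4)
  Distance 4: (x=1, y=2), (x=0, y=3), (x=2, y=3)
  Distance 5: (x=1, y=1), (x=0, y=2), (x=2, y=2)  <- goal reached here
One shortest path (5 moves): (x=0, y=5) -> (x=1, y=5) -> (x=1, y=4) -> (x=1, y=3) -> (x=1, y=2) -> (x=1, y=1)

Answer: Shortest path length: 5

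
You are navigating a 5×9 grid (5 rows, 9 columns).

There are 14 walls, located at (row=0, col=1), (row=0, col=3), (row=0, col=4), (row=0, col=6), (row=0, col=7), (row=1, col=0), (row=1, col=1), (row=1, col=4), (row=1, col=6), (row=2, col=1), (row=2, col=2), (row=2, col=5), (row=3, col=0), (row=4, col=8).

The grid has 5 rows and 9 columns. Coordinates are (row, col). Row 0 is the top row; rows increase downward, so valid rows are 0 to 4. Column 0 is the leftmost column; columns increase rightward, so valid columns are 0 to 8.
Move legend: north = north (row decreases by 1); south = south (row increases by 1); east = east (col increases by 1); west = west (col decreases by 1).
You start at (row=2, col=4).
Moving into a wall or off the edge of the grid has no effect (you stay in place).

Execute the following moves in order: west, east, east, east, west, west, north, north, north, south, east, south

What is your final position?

Start: (row=2, col=4)
  west (west): (row=2, col=4) -> (row=2, col=3)
  east (east): (row=2, col=3) -> (row=2, col=4)
  east (east): blocked, stay at (row=2, col=4)
  east (east): blocked, stay at (row=2, col=4)
  west (west): (row=2, col=4) -> (row=2, col=3)
  west (west): blocked, stay at (row=2, col=3)
  north (north): (row=2, col=3) -> (row=1, col=3)
  north (north): blocked, stay at (row=1, col=3)
  north (north): blocked, stay at (row=1, col=3)
  south (south): (row=1, col=3) -> (row=2, col=3)
  east (east): (row=2, col=3) -> (row=2, col=4)
  south (south): (row=2, col=4) -> (row=3, col=4)
Final: (row=3, col=4)

Answer: Final position: (row=3, col=4)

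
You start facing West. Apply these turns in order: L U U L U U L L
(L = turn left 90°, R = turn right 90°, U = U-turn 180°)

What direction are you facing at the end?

Answer: Final heading: West

Derivation:
Start: West
  L (left (90° counter-clockwise)) -> South
  U (U-turn (180°)) -> North
  U (U-turn (180°)) -> South
  L (left (90° counter-clockwise)) -> East
  U (U-turn (180°)) -> West
  U (U-turn (180°)) -> East
  L (left (90° counter-clockwise)) -> North
  L (left (90° counter-clockwise)) -> West
Final: West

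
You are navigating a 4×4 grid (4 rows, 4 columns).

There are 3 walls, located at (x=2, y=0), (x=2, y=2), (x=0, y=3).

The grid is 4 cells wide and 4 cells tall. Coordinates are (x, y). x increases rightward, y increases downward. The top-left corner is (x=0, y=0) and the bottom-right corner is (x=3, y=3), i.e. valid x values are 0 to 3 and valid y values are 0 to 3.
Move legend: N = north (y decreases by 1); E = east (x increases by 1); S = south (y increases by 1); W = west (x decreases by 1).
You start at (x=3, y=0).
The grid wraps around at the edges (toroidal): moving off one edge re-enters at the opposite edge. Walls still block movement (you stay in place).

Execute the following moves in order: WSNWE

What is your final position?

Start: (x=3, y=0)
  W (west): blocked, stay at (x=3, y=0)
  S (south): (x=3, y=0) -> (x=3, y=1)
  N (north): (x=3, y=1) -> (x=3, y=0)
  W (west): blocked, stay at (x=3, y=0)
  E (east): (x=3, y=0) -> (x=0, y=0)
Final: (x=0, y=0)

Answer: Final position: (x=0, y=0)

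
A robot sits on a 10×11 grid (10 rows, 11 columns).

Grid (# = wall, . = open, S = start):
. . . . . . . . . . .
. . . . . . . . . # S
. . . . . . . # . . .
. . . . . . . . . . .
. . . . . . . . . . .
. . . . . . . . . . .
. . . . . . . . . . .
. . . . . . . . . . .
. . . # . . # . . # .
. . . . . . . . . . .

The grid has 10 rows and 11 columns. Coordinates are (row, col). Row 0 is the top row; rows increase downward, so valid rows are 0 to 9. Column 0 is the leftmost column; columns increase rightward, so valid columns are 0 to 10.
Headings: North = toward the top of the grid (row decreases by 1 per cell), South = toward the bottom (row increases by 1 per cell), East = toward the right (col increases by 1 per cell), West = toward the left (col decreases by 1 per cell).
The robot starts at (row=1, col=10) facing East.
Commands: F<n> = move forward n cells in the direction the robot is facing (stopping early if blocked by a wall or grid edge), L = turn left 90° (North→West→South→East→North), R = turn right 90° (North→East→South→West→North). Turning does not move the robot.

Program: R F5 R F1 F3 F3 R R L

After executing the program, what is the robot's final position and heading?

Answer: Final position: (row=6, col=3), facing North

Derivation:
Start: (row=1, col=10), facing East
  R: turn right, now facing South
  F5: move forward 5, now at (row=6, col=10)
  R: turn right, now facing West
  F1: move forward 1, now at (row=6, col=9)
  F3: move forward 3, now at (row=6, col=6)
  F3: move forward 3, now at (row=6, col=3)
  R: turn right, now facing North
  R: turn right, now facing East
  L: turn left, now facing North
Final: (row=6, col=3), facing North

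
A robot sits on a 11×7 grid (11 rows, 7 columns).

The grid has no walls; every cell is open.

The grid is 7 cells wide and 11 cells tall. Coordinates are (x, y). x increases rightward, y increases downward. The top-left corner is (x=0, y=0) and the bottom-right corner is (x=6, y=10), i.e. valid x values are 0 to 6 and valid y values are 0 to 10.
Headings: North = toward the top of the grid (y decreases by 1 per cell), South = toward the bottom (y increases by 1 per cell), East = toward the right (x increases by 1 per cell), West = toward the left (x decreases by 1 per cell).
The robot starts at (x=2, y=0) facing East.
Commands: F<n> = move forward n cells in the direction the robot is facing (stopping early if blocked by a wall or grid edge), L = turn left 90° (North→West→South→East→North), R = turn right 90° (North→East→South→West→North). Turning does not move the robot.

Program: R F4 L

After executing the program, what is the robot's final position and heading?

Answer: Final position: (x=2, y=4), facing East

Derivation:
Start: (x=2, y=0), facing East
  R: turn right, now facing South
  F4: move forward 4, now at (x=2, y=4)
  L: turn left, now facing East
Final: (x=2, y=4), facing East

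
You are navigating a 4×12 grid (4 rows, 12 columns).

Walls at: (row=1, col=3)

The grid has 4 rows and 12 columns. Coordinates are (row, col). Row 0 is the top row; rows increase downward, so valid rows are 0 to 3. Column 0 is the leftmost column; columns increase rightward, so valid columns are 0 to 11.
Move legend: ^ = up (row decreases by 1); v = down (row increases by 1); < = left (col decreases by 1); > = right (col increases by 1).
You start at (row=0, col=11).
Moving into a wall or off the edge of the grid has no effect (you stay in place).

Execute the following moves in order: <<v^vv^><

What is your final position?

Start: (row=0, col=11)
  < (left): (row=0, col=11) -> (row=0, col=10)
  < (left): (row=0, col=10) -> (row=0, col=9)
  v (down): (row=0, col=9) -> (row=1, col=9)
  ^ (up): (row=1, col=9) -> (row=0, col=9)
  v (down): (row=0, col=9) -> (row=1, col=9)
  v (down): (row=1, col=9) -> (row=2, col=9)
  ^ (up): (row=2, col=9) -> (row=1, col=9)
  > (right): (row=1, col=9) -> (row=1, col=10)
  < (left): (row=1, col=10) -> (row=1, col=9)
Final: (row=1, col=9)

Answer: Final position: (row=1, col=9)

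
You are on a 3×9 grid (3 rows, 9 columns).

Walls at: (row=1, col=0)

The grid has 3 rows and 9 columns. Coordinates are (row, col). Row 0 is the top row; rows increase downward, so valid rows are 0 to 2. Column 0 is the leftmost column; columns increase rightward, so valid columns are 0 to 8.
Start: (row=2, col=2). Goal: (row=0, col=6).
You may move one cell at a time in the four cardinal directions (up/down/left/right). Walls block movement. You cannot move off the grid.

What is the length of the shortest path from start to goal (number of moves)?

Answer: Shortest path length: 6

Derivation:
BFS from (row=2, col=2) until reaching (row=0, col=6):
  Distance 0: (row=2, col=2)
  Distance 1: (row=1, col=2), (row=2, col=1), (row=2, col=3)
  Distance 2: (row=0, col=2), (row=1, col=1), (row=1, col=3), (row=2, col=0), (row=2, col=4)
  Distance 3: (row=0, col=1), (row=0, col=3), (row=1, col=4), (row=2, col=5)
  Distance 4: (row=0, col=0), (row=0, col=4), (row=1, col=5), (row=2, col=6)
  Distance 5: (row=0, col=5), (row=1, col=6), (row=2, col=7)
  Distance 6: (row=0, col=6), (row=1, col=7), (row=2, col=8)  <- goal reached here
One shortest path (6 moves): (row=2, col=2) -> (row=2, col=3) -> (row=2, col=4) -> (row=2, col=5) -> (row=2, col=6) -> (row=1, col=6) -> (row=0, col=6)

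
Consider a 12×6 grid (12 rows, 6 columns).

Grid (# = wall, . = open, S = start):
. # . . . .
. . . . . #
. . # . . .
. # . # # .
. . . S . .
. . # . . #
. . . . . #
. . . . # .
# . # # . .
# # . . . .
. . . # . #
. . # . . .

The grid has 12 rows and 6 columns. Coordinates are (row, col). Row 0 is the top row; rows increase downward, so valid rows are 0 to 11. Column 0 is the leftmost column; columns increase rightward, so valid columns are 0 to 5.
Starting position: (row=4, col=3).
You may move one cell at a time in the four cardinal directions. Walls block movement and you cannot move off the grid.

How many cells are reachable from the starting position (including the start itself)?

Answer: Reachable cells: 38

Derivation:
BFS flood-fill from (row=4, col=3):
  Distance 0: (row=4, col=3)
  Distance 1: (row=4, col=2), (row=4, col=4), (row=5, col=3)
  Distance 2: (row=3, col=2), (row=4, col=1), (row=4, col=5), (row=5, col=4), (row=6, col=3)
  Distance 3: (row=3, col=5), (row=4, col=0), (row=5, col=1), (row=6, col=2), (row=6, col=4), (row=7, col=3)
  Distance 4: (row=2, col=5), (row=3, col=0), (row=5, col=0), (row=6, col=1), (row=7, col=2)
  Distance 5: (row=2, col=0), (row=2, col=4), (row=6, col=0), (row=7, col=1)
  Distance 6: (row=1, col=0), (row=1, col=4), (row=2, col=1), (row=2, col=3), (row=7, col=0), (row=8, col=1)
  Distance 7: (row=0, col=0), (row=0, col=4), (row=1, col=1), (row=1, col=3)
  Distance 8: (row=0, col=3), (row=0, col=5), (row=1, col=2)
  Distance 9: (row=0, col=2)
Total reachable: 38 (grid has 54 open cells total)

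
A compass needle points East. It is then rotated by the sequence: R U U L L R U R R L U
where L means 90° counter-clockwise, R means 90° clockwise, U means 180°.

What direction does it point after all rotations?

Start: East
  R (right (90° clockwise)) -> South
  U (U-turn (180°)) -> North
  U (U-turn (180°)) -> South
  L (left (90° counter-clockwise)) -> East
  L (left (90° counter-clockwise)) -> North
  R (right (90° clockwise)) -> East
  U (U-turn (180°)) -> West
  R (right (90° clockwise)) -> North
  R (right (90° clockwise)) -> East
  L (left (90° counter-clockwise)) -> North
  U (U-turn (180°)) -> South
Final: South

Answer: Final heading: South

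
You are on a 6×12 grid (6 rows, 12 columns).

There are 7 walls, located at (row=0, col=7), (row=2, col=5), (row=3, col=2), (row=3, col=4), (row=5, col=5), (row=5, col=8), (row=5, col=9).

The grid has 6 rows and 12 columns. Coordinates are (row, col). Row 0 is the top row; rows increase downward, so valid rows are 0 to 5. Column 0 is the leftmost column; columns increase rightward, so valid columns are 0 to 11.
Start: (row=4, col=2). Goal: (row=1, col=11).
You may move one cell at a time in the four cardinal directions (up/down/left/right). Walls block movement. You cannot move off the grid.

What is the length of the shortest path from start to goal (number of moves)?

BFS from (row=4, col=2) until reaching (row=1, col=11):
  Distance 0: (row=4, col=2)
  Distance 1: (row=4, col=1), (row=4, col=3), (row=5, col=2)
  Distance 2: (row=3, col=1), (row=3, col=3), (row=4, col=0), (row=4, col=4), (row=5, col=1), (row=5, col=3)
  Distance 3: (row=2, col=1), (row=2, col=3), (row=3, col=0), (row=4, col=5), (row=5, col=0), (row=5, col=4)
  Distance 4: (row=1, col=1), (row=1, col=3), (row=2, col=0), (row=2, col=2), (row=2, col=4), (row=3, col=5), (row=4, col=6)
  Distance 5: (row=0, col=1), (row=0, col=3), (row=1, col=0), (row=1, col=2), (row=1, col=4), (row=3, col=6), (row=4, col=7), (row=5, col=6)
  Distance 6: (row=0, col=0), (row=0, col=2), (row=0, col=4), (row=1, col=5), (row=2, col=6), (row=3, col=7), (row=4, col=8), (row=5, col=7)
  Distance 7: (row=0, col=5), (row=1, col=6), (row=2, col=7), (row=3, col=8), (row=4, col=9)
  Distance 8: (row=0, col=6), (row=1, col=7), (row=2, col=8), (row=3, col=9), (row=4, col=10)
  Distance 9: (row=1, col=8), (row=2, col=9), (row=3, col=10), (row=4, col=11), (row=5, col=10)
  Distance 10: (row=0, col=8), (row=1, col=9), (row=2, col=10), (row=3, col=11), (row=5, col=11)
  Distance 11: (row=0, col=9), (row=1, col=10), (row=2, col=11)
  Distance 12: (row=0, col=10), (row=1, col=11)  <- goal reached here
One shortest path (12 moves): (row=4, col=2) -> (row=4, col=3) -> (row=4, col=4) -> (row=4, col=5) -> (row=4, col=6) -> (row=4, col=7) -> (row=4, col=8) -> (row=4, col=9) -> (row=4, col=10) -> (row=4, col=11) -> (row=3, col=11) -> (row=2, col=11) -> (row=1, col=11)

Answer: Shortest path length: 12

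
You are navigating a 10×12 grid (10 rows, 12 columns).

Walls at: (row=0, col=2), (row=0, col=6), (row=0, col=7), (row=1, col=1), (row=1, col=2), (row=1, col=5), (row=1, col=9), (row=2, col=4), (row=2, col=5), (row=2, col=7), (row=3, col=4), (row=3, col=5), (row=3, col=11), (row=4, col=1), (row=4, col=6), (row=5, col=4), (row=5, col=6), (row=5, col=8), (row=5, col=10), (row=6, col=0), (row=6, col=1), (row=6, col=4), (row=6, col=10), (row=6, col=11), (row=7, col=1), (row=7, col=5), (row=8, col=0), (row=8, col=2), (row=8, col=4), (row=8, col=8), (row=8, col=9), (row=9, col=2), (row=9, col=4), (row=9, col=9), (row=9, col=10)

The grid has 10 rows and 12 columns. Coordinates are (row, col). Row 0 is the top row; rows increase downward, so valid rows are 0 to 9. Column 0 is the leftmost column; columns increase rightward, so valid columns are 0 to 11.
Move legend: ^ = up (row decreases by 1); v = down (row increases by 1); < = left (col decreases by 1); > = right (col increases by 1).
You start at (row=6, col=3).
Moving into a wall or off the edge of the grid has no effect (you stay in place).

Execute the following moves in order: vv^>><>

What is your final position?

Start: (row=6, col=3)
  v (down): (row=6, col=3) -> (row=7, col=3)
  v (down): (row=7, col=3) -> (row=8, col=3)
  ^ (up): (row=8, col=3) -> (row=7, col=3)
  > (right): (row=7, col=3) -> (row=7, col=4)
  > (right): blocked, stay at (row=7, col=4)
  < (left): (row=7, col=4) -> (row=7, col=3)
  > (right): (row=7, col=3) -> (row=7, col=4)
Final: (row=7, col=4)

Answer: Final position: (row=7, col=4)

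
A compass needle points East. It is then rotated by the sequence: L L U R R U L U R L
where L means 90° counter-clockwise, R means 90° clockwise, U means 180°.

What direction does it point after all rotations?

Start: East
  L (left (90° counter-clockwise)) -> North
  L (left (90° counter-clockwise)) -> West
  U (U-turn (180°)) -> East
  R (right (90° clockwise)) -> South
  R (right (90° clockwise)) -> West
  U (U-turn (180°)) -> East
  L (left (90° counter-clockwise)) -> North
  U (U-turn (180°)) -> South
  R (right (90° clockwise)) -> West
  L (left (90° counter-clockwise)) -> South
Final: South

Answer: Final heading: South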